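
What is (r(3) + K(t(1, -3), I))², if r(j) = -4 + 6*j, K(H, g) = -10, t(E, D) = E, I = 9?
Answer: 16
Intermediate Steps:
(r(3) + K(t(1, -3), I))² = ((-4 + 6*3) - 10)² = ((-4 + 18) - 10)² = (14 - 10)² = 4² = 16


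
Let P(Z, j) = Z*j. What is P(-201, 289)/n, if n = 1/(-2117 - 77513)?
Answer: 4625627070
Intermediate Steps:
n = -1/79630 (n = 1/(-79630) = -1/79630 ≈ -1.2558e-5)
P(-201, 289)/n = (-201*289)/(-1/79630) = -58089*(-79630) = 4625627070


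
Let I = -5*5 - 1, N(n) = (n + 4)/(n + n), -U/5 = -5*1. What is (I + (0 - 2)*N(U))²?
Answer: 461041/625 ≈ 737.67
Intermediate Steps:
U = 25 (U = -(-25) = -5*(-5) = 25)
N(n) = (4 + n)/(2*n) (N(n) = (4 + n)/((2*n)) = (4 + n)*(1/(2*n)) = (4 + n)/(2*n))
I = -26 (I = -25 - 1 = -26)
(I + (0 - 2)*N(U))² = (-26 + (0 - 2)*((½)*(4 + 25)/25))² = (-26 - 29/25)² = (-679/25)² = 461041/625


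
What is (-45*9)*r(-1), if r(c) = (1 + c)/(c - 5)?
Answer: 0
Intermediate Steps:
r(c) = (1 + c)/(-5 + c)
(-45*9)*r(-1) = (-45*9)*((1 - 1)/(-5 - 1)) = -405*0/(-6) = -(-135)*0/2 = -405*0 = 0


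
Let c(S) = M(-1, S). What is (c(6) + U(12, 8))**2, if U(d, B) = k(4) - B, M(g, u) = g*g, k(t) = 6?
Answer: 1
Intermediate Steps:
M(g, u) = g**2
c(S) = 1 (c(S) = (-1)**2 = 1)
U(d, B) = 6 - B
(c(6) + U(12, 8))**2 = (1 + (6 - 1*8))**2 = (1 + (6 - 8))**2 = (1 - 2)**2 = (-1)**2 = 1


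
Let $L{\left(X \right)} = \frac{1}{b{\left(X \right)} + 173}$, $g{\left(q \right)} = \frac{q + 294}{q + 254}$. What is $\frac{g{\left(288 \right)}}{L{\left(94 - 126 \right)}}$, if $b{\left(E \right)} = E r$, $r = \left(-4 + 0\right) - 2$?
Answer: $\frac{106215}{271} \approx 391.94$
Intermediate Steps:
$r = -6$ ($r = -4 - 2 = -6$)
$b{\left(E \right)} = - 6 E$ ($b{\left(E \right)} = E \left(-6\right) = - 6 E$)
$g{\left(q \right)} = \frac{294 + q}{254 + q}$
$L{\left(X \right)} = \frac{1}{173 - 6 X}$ ($L{\left(X \right)} = \frac{1}{- 6 X + 173} = \frac{1}{173 - 6 X}$)
$\frac{g{\left(288 \right)}}{L{\left(94 - 126 \right)}} = \frac{\frac{1}{254 + 288} \left(294 + 288\right)}{\frac{1}{173 - 6 \left(94 - 126\right)}} = \frac{\frac{1}{542} \cdot 582}{\frac{1}{173 - 6 \left(94 - 126\right)}} = \frac{\frac{1}{542} \cdot 582}{\frac{1}{173 - -192}} = \frac{291}{271 \frac{1}{173 + 192}} = \frac{291}{271 \cdot \frac{1}{365}} = \frac{291 \frac{1}{\frac{1}{365}}}{271} = \frac{291}{271} \cdot 365 = \frac{106215}{271}$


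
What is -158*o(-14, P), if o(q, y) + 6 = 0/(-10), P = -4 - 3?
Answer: 948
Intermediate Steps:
P = -7
o(q, y) = -6 (o(q, y) = -6 + 0/(-10) = -6 + 0*(-⅒) = -6 + 0 = -6)
-158*o(-14, P) = -158*(-6) = 948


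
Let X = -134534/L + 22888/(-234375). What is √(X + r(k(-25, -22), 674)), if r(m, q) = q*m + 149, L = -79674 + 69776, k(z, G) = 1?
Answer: √1469956222310070/1325625 ≈ 28.922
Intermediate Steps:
L = -9898
r(m, q) = 149 + m*q (r(m, q) = m*q + 149 = 149 + m*q)
X = 15652430413/1159921875 (X = -134534/(-9898) + 22888/(-234375) = -134534*(-1/9898) + 22888*(-1/234375) = 67267/4949 - 22888/234375 = 15652430413/1159921875 ≈ 13.494)
√(X + r(k(-25, -22), 674)) = √(15652430413/1159921875 + (149 + 1*674)) = √(15652430413/1159921875 + (149 + 674)) = √(15652430413/1159921875 + 823) = √(970268133538/1159921875) = √1469956222310070/1325625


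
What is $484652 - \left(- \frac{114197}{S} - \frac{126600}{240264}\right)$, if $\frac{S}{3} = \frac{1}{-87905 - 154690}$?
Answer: $- \frac{92442132138008}{10011} \approx -9.2341 \cdot 10^{9}$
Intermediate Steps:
$S = - \frac{1}{80865}$ ($S = \frac{3}{-87905 - 154690} = \frac{3}{-242595} = 3 \left(- \frac{1}{242595}\right) = - \frac{1}{80865} \approx -1.2366 \cdot 10^{-5}$)
$484652 - \left(- \frac{114197}{S} - \frac{126600}{240264}\right) = 484652 - \left(- \frac{114197}{- \frac{1}{80865}} - \frac{126600}{240264}\right) = 484652 - \left(\left(-114197\right) \left(-80865\right) - \frac{5275}{10011}\right) = 484652 - \left(9234540405 - \frac{5275}{10011}\right) = 484652 - \frac{92446983989180}{10011} = - \frac{92442132138008}{10011}$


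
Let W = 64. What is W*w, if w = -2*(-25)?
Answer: 3200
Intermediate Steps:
w = 50
W*w = 64*50 = 3200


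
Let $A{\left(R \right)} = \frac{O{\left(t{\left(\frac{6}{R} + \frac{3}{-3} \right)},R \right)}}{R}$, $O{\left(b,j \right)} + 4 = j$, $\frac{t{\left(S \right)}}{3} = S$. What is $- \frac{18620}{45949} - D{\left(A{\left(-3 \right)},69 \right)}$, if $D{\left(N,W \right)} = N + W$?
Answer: $- \frac{9888946}{137847} \approx -71.739$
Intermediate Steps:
$t{\left(S \right)} = 3 S$
$O{\left(b,j \right)} = -4 + j$
$A{\left(R \right)} = \frac{-4 + R}{R}$
$- \frac{18620}{45949} - D{\left(A{\left(-3 \right)},69 \right)} = - \frac{18620}{45949} - \left(\frac{-4 - 3}{-3} + 69\right) = \left(-18620\right) \frac{1}{45949} - \left(\left(- \frac{1}{3}\right) \left(-7\right) + 69\right) = - \frac{18620}{45949} - \left(\frac{7}{3} + 69\right) = - \frac{18620}{45949} - \frac{214}{3} = - \frac{9888946}{137847}$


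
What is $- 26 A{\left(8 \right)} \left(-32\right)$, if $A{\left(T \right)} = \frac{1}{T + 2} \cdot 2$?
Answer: $\frac{832}{5} \approx 166.4$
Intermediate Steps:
$A{\left(T \right)} = \frac{2}{2 + T}$ ($A{\left(T \right)} = \frac{1}{2 + T} 2 = \frac{2}{2 + T}$)
$- 26 A{\left(8 \right)} \left(-32\right) = - 26 \frac{2}{2 + 8} \left(-32\right) = - 26 \cdot \frac{2}{10} \left(-32\right) = - 26 \cdot 2 \cdot \frac{1}{10} \left(-32\right) = \left(-26\right) \frac{1}{5} \left(-32\right) = \left(- \frac{26}{5}\right) \left(-32\right) = \frac{832}{5}$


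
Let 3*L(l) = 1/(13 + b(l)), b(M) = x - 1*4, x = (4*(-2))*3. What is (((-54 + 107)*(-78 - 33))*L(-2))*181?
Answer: 354941/15 ≈ 23663.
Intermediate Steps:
x = -24 (x = -8*3 = -24)
b(M) = -28 (b(M) = -24 - 1*4 = -24 - 4 = -28)
L(l) = -1/45 (L(l) = 1/(3*(13 - 28)) = (1/3)/(-15) = (1/3)*(-1/15) = -1/45)
(((-54 + 107)*(-78 - 33))*L(-2))*181 = (((-54 + 107)*(-78 - 33))*(-1/45))*181 = ((53*(-111))*(-1/45))*181 = -5883*(-1/45)*181 = (1961/15)*181 = 354941/15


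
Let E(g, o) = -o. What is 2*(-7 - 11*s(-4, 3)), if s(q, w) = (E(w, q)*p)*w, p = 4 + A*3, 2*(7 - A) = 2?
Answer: -5822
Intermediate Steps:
A = 6 (A = 7 - ½*2 = 7 - 1 = 6)
p = 22 (p = 4 + 6*3 = 4 + 18 = 22)
s(q, w) = -22*q*w (s(q, w) = (-q*22)*w = (-22*q)*w = -22*q*w)
2*(-7 - 11*s(-4, 3)) = 2*(-7 - (-242)*(-4)*3) = 2*(-7 - 11*264) = 2*(-7 - 2904) = 2*(-2911) = -5822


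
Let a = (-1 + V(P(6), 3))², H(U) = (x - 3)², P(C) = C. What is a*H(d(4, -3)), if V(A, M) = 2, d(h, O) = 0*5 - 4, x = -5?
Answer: 64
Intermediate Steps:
d(h, O) = -4 (d(h, O) = 0 - 4 = -4)
H(U) = 64 (H(U) = (-5 - 3)² = (-8)² = 64)
a = 1 (a = (-1 + 2)² = 1² = 1)
a*H(d(4, -3)) = 1*64 = 64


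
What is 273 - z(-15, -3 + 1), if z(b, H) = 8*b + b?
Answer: 408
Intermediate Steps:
z(b, H) = 9*b
273 - z(-15, -3 + 1) = 273 - 9*(-15) = 273 - 1*(-135) = 273 + 135 = 408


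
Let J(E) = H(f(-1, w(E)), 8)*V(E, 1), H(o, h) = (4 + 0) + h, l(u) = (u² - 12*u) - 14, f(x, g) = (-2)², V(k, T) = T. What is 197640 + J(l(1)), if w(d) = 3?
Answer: 197652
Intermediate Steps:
f(x, g) = 4
l(u) = -14 + u² - 12*u
H(o, h) = 4 + h
J(E) = 12 (J(E) = (4 + 8)*1 = 12*1 = 12)
197640 + J(l(1)) = 197640 + 12 = 197652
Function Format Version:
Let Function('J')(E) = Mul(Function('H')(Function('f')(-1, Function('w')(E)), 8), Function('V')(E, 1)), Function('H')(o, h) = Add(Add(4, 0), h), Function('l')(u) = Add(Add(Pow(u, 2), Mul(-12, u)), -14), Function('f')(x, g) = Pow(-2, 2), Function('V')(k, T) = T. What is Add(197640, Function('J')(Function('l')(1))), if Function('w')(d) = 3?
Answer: 197652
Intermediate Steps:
Function('f')(x, g) = 4
Function('l')(u) = Add(-14, Pow(u, 2), Mul(-12, u))
Function('H')(o, h) = Add(4, h)
Function('J')(E) = 12 (Function('J')(E) = Mul(Add(4, 8), 1) = Mul(12, 1) = 12)
Add(197640, Function('J')(Function('l')(1))) = Add(197640, 12) = 197652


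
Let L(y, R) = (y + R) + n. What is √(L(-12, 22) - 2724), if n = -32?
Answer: I*√2746 ≈ 52.402*I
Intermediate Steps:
L(y, R) = -32 + R + y (L(y, R) = (y + R) - 32 = (R + y) - 32 = -32 + R + y)
√(L(-12, 22) - 2724) = √((-32 + 22 - 12) - 2724) = √(-22 - 2724) = √(-2746) = I*√2746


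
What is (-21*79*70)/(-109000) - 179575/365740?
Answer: 28624639/49832075 ≈ 0.57442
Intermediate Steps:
(-21*79*70)/(-109000) - 179575/365740 = -1659*70*(-1/109000) - 179575*1/365740 = -116130*(-1/109000) - 35915/73148 = 11613/10900 - 35915/73148 = 28624639/49832075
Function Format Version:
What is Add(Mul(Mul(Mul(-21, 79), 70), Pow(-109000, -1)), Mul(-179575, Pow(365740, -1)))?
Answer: Rational(28624639, 49832075) ≈ 0.57442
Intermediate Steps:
Add(Mul(Mul(Mul(-21, 79), 70), Pow(-109000, -1)), Mul(-179575, Pow(365740, -1))) = Add(Mul(Mul(-1659, 70), Rational(-1, 109000)), Mul(-179575, Rational(1, 365740))) = Add(Mul(-116130, Rational(-1, 109000)), Rational(-35915, 73148)) = Add(Rational(11613, 10900), Rational(-35915, 73148)) = Rational(28624639, 49832075)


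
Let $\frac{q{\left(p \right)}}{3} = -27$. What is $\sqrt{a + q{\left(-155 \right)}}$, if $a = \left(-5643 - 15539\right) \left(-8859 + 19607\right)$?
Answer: $i \sqrt{227664217} \approx 15089.0 i$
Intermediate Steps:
$q{\left(p \right)} = -81$ ($q{\left(p \right)} = 3 \left(-27\right) = -81$)
$a = -227664136$ ($a = \left(-21182\right) 10748 = -227664136$)
$\sqrt{a + q{\left(-155 \right)}} = \sqrt{-227664136 - 81} = \sqrt{-227664217} = i \sqrt{227664217}$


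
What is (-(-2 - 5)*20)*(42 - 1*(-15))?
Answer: 7980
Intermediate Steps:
(-(-2 - 5)*20)*(42 - 1*(-15)) = (-1*(-7)*20)*(42 + 15) = (7*20)*57 = 140*57 = 7980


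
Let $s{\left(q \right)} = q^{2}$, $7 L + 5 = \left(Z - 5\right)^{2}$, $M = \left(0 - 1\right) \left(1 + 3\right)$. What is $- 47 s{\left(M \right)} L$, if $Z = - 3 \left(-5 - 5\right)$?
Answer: $- \frac{466240}{7} \approx -66606.0$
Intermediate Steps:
$Z = 30$ ($Z = \left(-3\right) \left(-10\right) = 30$)
$M = -4$ ($M = \left(-1\right) 4 = -4$)
$L = \frac{620}{7}$ ($L = - \frac{5}{7} + \frac{\left(30 - 5\right)^{2}}{7} = - \frac{5}{7} + \frac{25^{2}}{7} = - \frac{5}{7} + \frac{1}{7} \cdot 625 = - \frac{5}{7} + \frac{625}{7} = \frac{620}{7} \approx 88.571$)
$- 47 s{\left(M \right)} L = - 47 \left(-4\right)^{2} \cdot \frac{620}{7} = - 47 \cdot 16 \cdot \frac{620}{7} = \left(-47\right) \frac{9920}{7} = - \frac{466240}{7}$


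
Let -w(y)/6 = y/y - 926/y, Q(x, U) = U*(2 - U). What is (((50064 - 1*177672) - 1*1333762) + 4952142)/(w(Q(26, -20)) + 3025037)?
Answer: 383984920/332752021 ≈ 1.1540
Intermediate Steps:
w(y) = -6 + 5556/y (w(y) = -6*(y/y - 926/y) = -6*(1 - 926/y) = -6 + 5556/y)
(((50064 - 1*177672) - 1*1333762) + 4952142)/(w(Q(26, -20)) + 3025037) = (((50064 - 1*177672) - 1*1333762) + 4952142)/((-6 + 5556/((-20*(2 - 1*(-20))))) + 3025037) = (((50064 - 177672) - 1333762) + 4952142)/((-6 + 5556/((-20*(2 + 20)))) + 3025037) = ((-127608 - 1333762) + 4952142)/((-6 + 5556/((-20*22))) + 3025037) = (-1461370 + 4952142)/((-6 + 5556/(-440)) + 3025037) = 3490772/((-6 + 5556*(-1/440)) + 3025037) = 3490772/((-6 - 1389/110) + 3025037) = 3490772/(-2049/110 + 3025037) = 3490772/(332752021/110) = 3490772*(110/332752021) = 383984920/332752021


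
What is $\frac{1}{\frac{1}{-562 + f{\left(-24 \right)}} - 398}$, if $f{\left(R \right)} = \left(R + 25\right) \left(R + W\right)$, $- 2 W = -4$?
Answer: $- \frac{584}{232433} \approx -0.0025126$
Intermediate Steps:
$W = 2$ ($W = \left(- \frac{1}{2}\right) \left(-4\right) = 2$)
$f{\left(R \right)} = \left(2 + R\right) \left(25 + R\right)$ ($f{\left(R \right)} = \left(R + 25\right) \left(R + 2\right) = \left(25 + R\right) \left(2 + R\right) = \left(2 + R\right) \left(25 + R\right)$)
$\frac{1}{\frac{1}{-562 + f{\left(-24 \right)}} - 398} = \frac{1}{\frac{1}{-562 + \left(50 + \left(-24\right)^{2} + 27 \left(-24\right)\right)} - 398} = \frac{1}{\frac{1}{-562 + \left(50 + 576 - 648\right)} - 398} = \frac{1}{\frac{1}{-562 - 22} - 398} = \frac{1}{\frac{1}{-584} - 398} = \frac{1}{- \frac{1}{584} - 398} = \frac{1}{- \frac{232433}{584}} = - \frac{584}{232433}$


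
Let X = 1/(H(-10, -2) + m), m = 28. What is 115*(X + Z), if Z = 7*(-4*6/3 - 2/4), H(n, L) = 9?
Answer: -506115/74 ≈ -6839.4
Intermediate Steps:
Z = -119/2 (Z = 7*(-24*⅓ - 2*¼) = 7*(-8 - ½) = 7*(-17/2) = -119/2 ≈ -59.500)
X = 1/37 (X = 1/(9 + 28) = 1/37 ≈ 0.027027)
115*(X + Z) = 115*(1/37 - 119/2) = 115*(-4401/74) = -506115/74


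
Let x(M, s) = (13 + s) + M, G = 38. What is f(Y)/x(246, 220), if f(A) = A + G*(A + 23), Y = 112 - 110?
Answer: 952/479 ≈ 1.9875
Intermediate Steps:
x(M, s) = 13 + M + s
Y = 2
f(A) = 874 + 39*A (f(A) = A + 38*(A + 23) = A + 38*(23 + A) = A + (874 + 38*A) = 874 + 39*A)
f(Y)/x(246, 220) = (874 + 39*2)/(13 + 246 + 220) = (874 + 78)/479 = 952*(1/479) = 952/479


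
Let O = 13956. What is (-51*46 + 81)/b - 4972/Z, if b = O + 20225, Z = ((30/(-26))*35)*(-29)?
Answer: -320543963/74343675 ≈ -4.3117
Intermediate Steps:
Z = 15225/13 (Z = ((30*(-1/26))*35)*(-29) = -15/13*35*(-29) = -525/13*(-29) = 15225/13 ≈ 1171.2)
b = 34181 (b = 13956 + 20225 = 34181)
(-51*46 + 81)/b - 4972/Z = (-51*46 + 81)/34181 - 4972/15225/13 = (-2346 + 81)*(1/34181) - 4972*13/15225 = -2265*1/34181 - 64636/15225 = -2265/34181 - 64636/15225 = -320543963/74343675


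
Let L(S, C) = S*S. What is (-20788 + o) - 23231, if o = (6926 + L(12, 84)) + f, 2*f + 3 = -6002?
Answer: -79903/2 ≈ -39952.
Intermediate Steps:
f = -6005/2 (f = -3/2 + (1/2)*(-6002) = -3/2 - 3001 = -6005/2 ≈ -3002.5)
L(S, C) = S**2
o = 8135/2 (o = (6926 + 12**2) - 6005/2 = (6926 + 144) - 6005/2 = 7070 - 6005/2 = 8135/2 ≈ 4067.5)
(-20788 + o) - 23231 = (-20788 + 8135/2) - 23231 = -33441/2 - 23231 = -79903/2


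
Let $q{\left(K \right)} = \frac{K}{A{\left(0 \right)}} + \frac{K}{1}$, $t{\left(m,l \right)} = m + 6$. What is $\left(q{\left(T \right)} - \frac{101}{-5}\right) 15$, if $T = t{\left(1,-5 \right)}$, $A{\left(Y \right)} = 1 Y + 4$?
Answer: $\frac{1737}{4} \approx 434.25$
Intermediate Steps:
$t{\left(m,l \right)} = 6 + m$
$A{\left(Y \right)} = 4 + Y$ ($A{\left(Y \right)} = Y + 4 = 4 + Y$)
$T = 7$ ($T = 6 + 1 = 7$)
$q{\left(K \right)} = \frac{5 K}{4}$ ($q{\left(K \right)} = \frac{K}{4 + 0} + \frac{K}{1} = \frac{K}{4} + K 1 = K \frac{1}{4} + K = \frac{K}{4} + K = \frac{5 K}{4}$)
$\left(q{\left(T \right)} - \frac{101}{-5}\right) 15 = \left(\frac{5}{4} \cdot 7 - \frac{101}{-5}\right) 15 = \left(\frac{35}{4} - - \frac{101}{5}\right) 15 = \left(\frac{35}{4} + \frac{101}{5}\right) 15 = \frac{579}{20} \cdot 15 = \frac{1737}{4}$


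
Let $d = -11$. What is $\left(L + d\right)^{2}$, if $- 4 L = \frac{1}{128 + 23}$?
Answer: $\frac{44156025}{364816} \approx 121.04$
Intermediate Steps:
$L = - \frac{1}{604}$ ($L = - \frac{1}{4 \left(128 + 23\right)} = - \frac{1}{4 \cdot 151} = \left(- \frac{1}{4}\right) \frac{1}{151} = - \frac{1}{604} \approx -0.0016556$)
$\left(L + d\right)^{2} = \left(- \frac{1}{604} - 11\right)^{2} = \left(- \frac{6645}{604}\right)^{2} = \frac{44156025}{364816}$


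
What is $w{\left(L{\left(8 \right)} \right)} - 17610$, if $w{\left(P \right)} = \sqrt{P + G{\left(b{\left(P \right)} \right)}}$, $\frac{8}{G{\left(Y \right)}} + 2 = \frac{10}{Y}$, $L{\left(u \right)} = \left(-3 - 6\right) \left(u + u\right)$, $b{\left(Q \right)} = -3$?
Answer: $-17610 + \frac{i \sqrt{582}}{2} \approx -17610.0 + 12.062 i$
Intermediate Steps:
$L{\left(u \right)} = - 18 u$ ($L{\left(u \right)} = - 9 \cdot 2 u = - 18 u$)
$G{\left(Y \right)} = \frac{8}{-2 + \frac{10}{Y}}$
$w{\left(P \right)} = \sqrt{- \frac{3}{2} + P}$ ($w{\left(P \right)} = \sqrt{P - - \frac{12}{-5 - 3}} = \sqrt{P - - \frac{12}{-8}} = \sqrt{P - \left(-12\right) \left(- \frac{1}{8}\right)} = \sqrt{P - \frac{3}{2}} = \sqrt{- \frac{3}{2} + P}$)
$w{\left(L{\left(8 \right)} \right)} - 17610 = \frac{\sqrt{-6 + 4 \left(\left(-18\right) 8\right)}}{2} - 17610 = \frac{\sqrt{-6 + 4 \left(-144\right)}}{2} - 17610 = \frac{\sqrt{-6 - 576}}{2} - 17610 = \frac{\sqrt{-582}}{2} - 17610 = \frac{i \sqrt{582}}{2} - 17610 = -17610 + \frac{i \sqrt{582}}{2}$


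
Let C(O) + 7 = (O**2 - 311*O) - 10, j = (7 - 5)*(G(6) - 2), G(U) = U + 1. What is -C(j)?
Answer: 3027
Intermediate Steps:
G(U) = 1 + U
j = 10 (j = (7 - 5)*((1 + 6) - 2) = 2*(7 - 2) = 2*5 = 10)
C(O) = -17 + O**2 - 311*O (C(O) = -7 + ((O**2 - 311*O) - 10) = -7 + (-10 + O**2 - 311*O) = -17 + O**2 - 311*O)
-C(j) = -(-17 + 10**2 - 311*10) = -(-17 + 100 - 3110) = -1*(-3027) = 3027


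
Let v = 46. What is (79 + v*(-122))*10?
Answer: -55330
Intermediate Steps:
(79 + v*(-122))*10 = (79 + 46*(-122))*10 = (79 - 5612)*10 = -5533*10 = -55330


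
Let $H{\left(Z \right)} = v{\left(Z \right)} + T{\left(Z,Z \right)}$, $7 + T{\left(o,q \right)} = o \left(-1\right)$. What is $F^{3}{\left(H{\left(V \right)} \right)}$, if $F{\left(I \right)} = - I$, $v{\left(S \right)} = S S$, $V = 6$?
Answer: $-12167$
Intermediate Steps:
$T{\left(o,q \right)} = -7 - o$ ($T{\left(o,q \right)} = -7 + o \left(-1\right) = -7 - o$)
$v{\left(S \right)} = S^{2}$
$H{\left(Z \right)} = -7 + Z^{2} - Z$ ($H{\left(Z \right)} = Z^{2} - \left(7 + Z\right) = -7 + Z^{2} - Z$)
$F^{3}{\left(H{\left(V \right)} \right)} = \left(- (-7 + 6^{2} - 6)\right)^{3} = \left(- (-7 + 36 - 6)\right)^{3} = \left(\left(-1\right) 23\right)^{3} = \left(-23\right)^{3} = -12167$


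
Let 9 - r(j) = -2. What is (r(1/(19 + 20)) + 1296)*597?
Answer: 780279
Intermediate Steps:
r(j) = 11 (r(j) = 9 - 1*(-2) = 9 + 2 = 11)
(r(1/(19 + 20)) + 1296)*597 = (11 + 1296)*597 = 1307*597 = 780279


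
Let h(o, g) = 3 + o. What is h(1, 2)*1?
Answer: 4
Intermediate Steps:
h(1, 2)*1 = (3 + 1)*1 = 4*1 = 4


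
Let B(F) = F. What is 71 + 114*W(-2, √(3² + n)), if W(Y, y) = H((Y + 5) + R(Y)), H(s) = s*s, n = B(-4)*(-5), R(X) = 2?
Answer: 2921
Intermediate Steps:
n = 20 (n = -4*(-5) = 20)
H(s) = s²
W(Y, y) = (7 + Y)² (W(Y, y) = ((Y + 5) + 2)² = ((5 + Y) + 2)² = (7 + Y)²)
71 + 114*W(-2, √(3² + n)) = 71 + 114*(7 - 2)² = 71 + 114*5² = 71 + 114*25 = 71 + 2850 = 2921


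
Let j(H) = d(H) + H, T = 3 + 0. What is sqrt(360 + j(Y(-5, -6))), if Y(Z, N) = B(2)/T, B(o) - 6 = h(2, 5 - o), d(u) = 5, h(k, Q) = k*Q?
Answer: 3*sqrt(41) ≈ 19.209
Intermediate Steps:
h(k, Q) = Q*k
B(o) = 16 - 2*o (B(o) = 6 + (5 - o)*2 = 6 + (10 - 2*o) = 16 - 2*o)
T = 3
Y(Z, N) = 4 (Y(Z, N) = (16 - 2*2)/3 = (16 - 4)*(1/3) = 12*(1/3) = 4)
j(H) = 5 + H
sqrt(360 + j(Y(-5, -6))) = sqrt(360 + (5 + 4)) = sqrt(360 + 9) = sqrt(369) = 3*sqrt(41)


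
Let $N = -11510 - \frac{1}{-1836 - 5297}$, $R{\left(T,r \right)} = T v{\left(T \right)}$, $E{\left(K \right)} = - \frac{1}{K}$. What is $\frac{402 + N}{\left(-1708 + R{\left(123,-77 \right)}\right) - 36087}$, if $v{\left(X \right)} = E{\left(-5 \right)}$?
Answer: $\frac{396166815}{1347081316} \approx 0.29409$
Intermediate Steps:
$v{\left(X \right)} = \frac{1}{5}$ ($v{\left(X \right)} = - \frac{1}{-5} = \left(-1\right) \left(- \frac{1}{5}\right) = \frac{1}{5}$)
$R{\left(T,r \right)} = \frac{T}{5}$ ($R{\left(T,r \right)} = T \frac{1}{5} = \frac{T}{5}$)
$N = - \frac{82100829}{7133}$ ($N = -11510 - \frac{1}{-7133} = -11510 - - \frac{1}{7133} = -11510 + \frac{1}{7133} = - \frac{82100829}{7133} \approx -11510.0$)
$\frac{402 + N}{\left(-1708 + R{\left(123,-77 \right)}\right) - 36087} = \frac{402 - \frac{82100829}{7133}}{\left(-1708 + \frac{1}{5} \cdot 123\right) - 36087} = - \frac{79233363}{7133 \left(\left(-1708 + \frac{123}{5}\right) - 36087\right)} = - \frac{79233363}{7133 \left(- \frac{8417}{5} - 36087\right)} = - \frac{79233363}{7133 \left(- \frac{188852}{5}\right)} = \left(- \frac{79233363}{7133}\right) \left(- \frac{5}{188852}\right) = \frac{396166815}{1347081316}$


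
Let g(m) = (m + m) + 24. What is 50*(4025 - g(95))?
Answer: 190550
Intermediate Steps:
g(m) = 24 + 2*m (g(m) = 2*m + 24 = 24 + 2*m)
50*(4025 - g(95)) = 50*(4025 - (24 + 2*95)) = 50*(4025 - (24 + 190)) = 50*(4025 - 1*214) = 50*(4025 - 214) = 50*3811 = 190550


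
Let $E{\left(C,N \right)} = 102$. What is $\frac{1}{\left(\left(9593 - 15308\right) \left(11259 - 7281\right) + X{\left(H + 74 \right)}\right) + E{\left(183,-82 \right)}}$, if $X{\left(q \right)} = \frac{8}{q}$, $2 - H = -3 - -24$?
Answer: $- \frac{55}{1250379232} \approx -4.3987 \cdot 10^{-8}$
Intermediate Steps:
$H = -19$ ($H = 2 - \left(-3 - -24\right) = 2 - \left(-3 + 24\right) = 2 - 21 = -19$)
$\frac{1}{\left(\left(9593 - 15308\right) \left(11259 - 7281\right) + X{\left(H + 74 \right)}\right) + E{\left(183,-82 \right)}} = \frac{1}{\left(\left(9593 - 15308\right) \left(11259 - 7281\right) + \frac{8}{-19 + 74}\right) + 102} = \frac{1}{\left(\left(-5715\right) 3978 + \frac{8}{55}\right) + 102} = \frac{1}{\left(-22734270 + 8 \cdot \frac{1}{55}\right) + 102} = \frac{1}{\left(-22734270 + \frac{8}{55}\right) + 102} = \frac{1}{- \frac{1250384842}{55} + 102} = \frac{1}{- \frac{1250379232}{55}} = - \frac{55}{1250379232}$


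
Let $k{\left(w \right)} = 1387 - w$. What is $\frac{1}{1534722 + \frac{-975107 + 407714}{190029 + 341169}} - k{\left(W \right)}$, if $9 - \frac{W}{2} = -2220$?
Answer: $\frac{834534719393057}{271746896521} \approx 3071.0$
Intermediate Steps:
$W = 4458$ ($W = 18 - -4440 = 18 + 4440 = 4458$)
$\frac{1}{1534722 + \frac{-975107 + 407714}{190029 + 341169}} - k{\left(W \right)} = \frac{1}{1534722 + \frac{-975107 + 407714}{190029 + 341169}} - \left(1387 - 4458\right) = \frac{1}{1534722 - \frac{567393}{531198}} - \left(1387 - 4458\right) = \frac{1}{1534722 - \frac{189131}{177066}} - -3071 = \frac{1}{1534722 - \frac{189131}{177066}} + 3071 = \frac{1}{\frac{271746896521}{177066}} + 3071 = \frac{177066}{271746896521} + 3071 = \frac{834534719393057}{271746896521}$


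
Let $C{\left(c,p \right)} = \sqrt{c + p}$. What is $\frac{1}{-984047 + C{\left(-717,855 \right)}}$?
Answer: $- \frac{984047}{968348498071} - \frac{\sqrt{138}}{968348498071} \approx -1.0162 \cdot 10^{-6}$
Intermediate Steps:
$\frac{1}{-984047 + C{\left(-717,855 \right)}} = \frac{1}{-984047 + \sqrt{-717 + 855}} = \frac{1}{-984047 + \sqrt{138}}$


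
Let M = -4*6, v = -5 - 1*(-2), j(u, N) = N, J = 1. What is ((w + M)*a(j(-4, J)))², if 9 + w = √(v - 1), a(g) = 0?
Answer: 0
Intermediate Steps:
v = -3 (v = -5 + 2 = -3)
M = -24
w = -9 + 2*I (w = -9 + √(-3 - 1) = -9 + √(-4) = -9 + 2*I ≈ -9.0 + 2.0*I)
((w + M)*a(j(-4, J)))² = (((-9 + 2*I) - 24)*0)² = ((-33 + 2*I)*0)² = 0² = 0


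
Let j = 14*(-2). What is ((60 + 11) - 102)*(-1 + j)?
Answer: 899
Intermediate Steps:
j = -28
((60 + 11) - 102)*(-1 + j) = ((60 + 11) - 102)*(-1 - 28) = (71 - 102)*(-29) = -31*(-29) = 899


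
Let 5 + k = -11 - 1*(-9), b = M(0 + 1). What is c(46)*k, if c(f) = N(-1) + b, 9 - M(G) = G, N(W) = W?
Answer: -49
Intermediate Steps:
M(G) = 9 - G
b = 8 (b = 9 - (0 + 1) = 9 - 1*1 = 9 - 1 = 8)
c(f) = 7 (c(f) = -1 + 8 = 7)
k = -7 (k = -5 + (-11 - 1*(-9)) = -5 + (-11 + 9) = -5 - 2 = -7)
c(46)*k = 7*(-7) = -49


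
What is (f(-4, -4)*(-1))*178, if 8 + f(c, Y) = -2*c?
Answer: 0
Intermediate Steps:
f(c, Y) = -8 - 2*c
(f(-4, -4)*(-1))*178 = ((-8 - 2*(-4))*(-1))*178 = ((-8 + 8)*(-1))*178 = (0*(-1))*178 = 0*178 = 0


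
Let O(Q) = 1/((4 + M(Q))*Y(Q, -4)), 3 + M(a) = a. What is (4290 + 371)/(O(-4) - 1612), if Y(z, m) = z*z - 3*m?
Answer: -391524/135409 ≈ -2.8914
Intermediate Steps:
Y(z, m) = z**2 - 3*m
M(a) = -3 + a
O(Q) = 1/((1 + Q)*(12 + Q**2)) (O(Q) = 1/((4 + (-3 + Q))*(Q**2 - 3*(-4))) = 1/((1 + Q)*(Q**2 + 12)) = 1/((1 + Q)*(12 + Q**2)))
(4290 + 371)/(O(-4) - 1612) = (4290 + 371)/(1/((1 - 4)*(12 + (-4)**2)) - 1612) = 4661/(1/((-3)*(12 + 16)) - 1612) = 4661/(-1/3/28 - 1612) = 4661/(-1/3*1/28 - 1612) = 4661/(-1/84 - 1612) = 4661/(-135409/84) = 4661*(-84/135409) = -391524/135409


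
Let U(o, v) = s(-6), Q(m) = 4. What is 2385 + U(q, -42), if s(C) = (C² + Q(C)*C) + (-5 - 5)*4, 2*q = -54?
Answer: 2357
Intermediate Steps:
q = -27 (q = (½)*(-54) = -27)
s(C) = -40 + C² + 4*C (s(C) = (C² + 4*C) + (-5 - 5)*4 = (C² + 4*C) - 10*4 = (C² + 4*C) - 40 = -40 + C² + 4*C)
U(o, v) = -28 (U(o, v) = -40 + (-6)² + 4*(-6) = -40 + 36 - 24 = -28)
2385 + U(q, -42) = 2385 - 28 = 2357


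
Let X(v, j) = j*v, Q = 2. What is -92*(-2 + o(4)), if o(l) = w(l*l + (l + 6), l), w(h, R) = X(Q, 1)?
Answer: 0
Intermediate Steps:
w(h, R) = 2 (w(h, R) = 1*2 = 2)
o(l) = 2
-92*(-2 + o(4)) = -92*(-2 + 2) = -92*0 = 0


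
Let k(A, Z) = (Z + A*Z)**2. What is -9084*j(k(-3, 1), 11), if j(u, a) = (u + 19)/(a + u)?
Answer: -69644/5 ≈ -13929.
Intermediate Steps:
j(u, a) = (19 + u)/(a + u)
-9084*j(k(-3, 1), 11) = -9084*(19 + 1**2*(1 - 3)**2)/(11 + 1**2*(1 - 3)**2) = -9084*(19 + 1*(-2)**2)/(11 + 1*(-2)**2) = -9084*(19 + 1*4)/(11 + 1*4) = -9084*(19 + 4)/(11 + 4) = -9084*23/15 = -69644/5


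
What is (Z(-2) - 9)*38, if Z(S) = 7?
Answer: -76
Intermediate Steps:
(Z(-2) - 9)*38 = (7 - 9)*38 = -2*38 = -76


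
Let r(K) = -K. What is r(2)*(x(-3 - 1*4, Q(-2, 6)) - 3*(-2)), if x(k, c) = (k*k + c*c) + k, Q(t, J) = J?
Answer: -168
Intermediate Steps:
x(k, c) = k + c² + k² (x(k, c) = (k² + c²) + k = (c² + k²) + k = k + c² + k²)
r(2)*(x(-3 - 1*4, Q(-2, 6)) - 3*(-2)) = (-1*2)*(((-3 - 1*4) + 6² + (-3 - 1*4)²) - 3*(-2)) = -2*(((-3 - 4) + 36 + (-3 - 4)²) + 6) = -2*((-7 + 36 + (-7)²) + 6) = -2*((-7 + 36 + 49) + 6) = -2*(78 + 6) = -2*84 = -168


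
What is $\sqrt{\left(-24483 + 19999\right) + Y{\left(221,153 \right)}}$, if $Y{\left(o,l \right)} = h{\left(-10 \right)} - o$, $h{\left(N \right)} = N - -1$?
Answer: $i \sqrt{4714} \approx 68.659 i$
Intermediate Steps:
$h{\left(N \right)} = 1 + N$ ($h{\left(N \right)} = N + 1 = 1 + N$)
$Y{\left(o,l \right)} = -9 - o$ ($Y{\left(o,l \right)} = \left(1 - 10\right) - o = -9 - o$)
$\sqrt{\left(-24483 + 19999\right) + Y{\left(221,153 \right)}} = \sqrt{\left(-24483 + 19999\right) - 230} = \sqrt{-4484 - 230} = \sqrt{-4714} = i \sqrt{4714}$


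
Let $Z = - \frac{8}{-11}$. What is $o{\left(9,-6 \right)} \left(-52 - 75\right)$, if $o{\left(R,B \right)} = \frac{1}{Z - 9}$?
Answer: $\frac{1397}{91} \approx 15.352$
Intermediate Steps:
$Z = \frac{8}{11}$ ($Z = \left(-8\right) \left(- \frac{1}{11}\right) = \frac{8}{11} \approx 0.72727$)
$o{\left(R,B \right)} = - \frac{11}{91}$ ($o{\left(R,B \right)} = \frac{1}{\frac{8}{11} - 9} = \frac{1}{- \frac{91}{11}} = - \frac{11}{91}$)
$o{\left(9,-6 \right)} \left(-52 - 75\right) = - \frac{11 \left(-52 - 75\right)}{91} = \left(- \frac{11}{91}\right) \left(-127\right) = \frac{1397}{91}$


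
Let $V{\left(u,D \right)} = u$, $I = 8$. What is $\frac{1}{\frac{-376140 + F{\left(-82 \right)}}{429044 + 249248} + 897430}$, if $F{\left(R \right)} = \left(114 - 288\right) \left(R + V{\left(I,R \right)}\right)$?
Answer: $\frac{169573}{152179806574} \approx 1.1143 \cdot 10^{-6}$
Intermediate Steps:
$F{\left(R \right)} = -1392 - 174 R$ ($F{\left(R \right)} = \left(114 - 288\right) \left(R + 8\right) = - 174 \left(8 + R\right) = -1392 - 174 R$)
$\frac{1}{\frac{-376140 + F{\left(-82 \right)}}{429044 + 249248} + 897430} = \frac{1}{\frac{-376140 - -12876}{429044 + 249248} + 897430} = \frac{1}{\frac{-376140 + \left(-1392 + 14268\right)}{678292} + 897430} = \frac{1}{\left(-376140 + 12876\right) \frac{1}{678292} + 897430} = \frac{1}{\left(-363264\right) \frac{1}{678292} + 897430} = \frac{1}{- \frac{90816}{169573} + 897430} = \frac{1}{\frac{152179806574}{169573}} = \frac{169573}{152179806574}$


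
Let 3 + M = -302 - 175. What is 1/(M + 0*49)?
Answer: -1/480 ≈ -0.0020833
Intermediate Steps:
M = -480 (M = -3 + (-302 - 175) = -3 - 477 = -480)
1/(M + 0*49) = 1/(-480 + 0*49) = 1/(-480 + 0) = 1/(-480) = -1/480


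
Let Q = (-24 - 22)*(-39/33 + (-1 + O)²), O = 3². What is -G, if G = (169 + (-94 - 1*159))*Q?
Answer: -2670024/11 ≈ -2.4273e+5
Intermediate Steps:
O = 9
Q = -31786/11 (Q = (-24 - 22)*(-39/33 + (-1 + 9)²) = -46*(-39*1/33 + 8²) = -46*(-13/11 + 64) = -46*691/11 = -31786/11 ≈ -2889.6)
G = 2670024/11 (G = (169 + (-94 - 1*159))*(-31786/11) = (169 + (-94 - 159))*(-31786/11) = (169 - 253)*(-31786/11) = -84*(-31786/11) = 2670024/11 ≈ 2.4273e+5)
-G = -1*2670024/11 = -2670024/11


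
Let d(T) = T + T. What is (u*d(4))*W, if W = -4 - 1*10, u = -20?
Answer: 2240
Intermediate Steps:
d(T) = 2*T
W = -14 (W = -4 - 10 = -14)
(u*d(4))*W = -40*4*(-14) = -20*8*(-14) = -160*(-14) = 2240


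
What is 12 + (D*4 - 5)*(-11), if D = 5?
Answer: -153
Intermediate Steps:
12 + (D*4 - 5)*(-11) = 12 + (5*4 - 5)*(-11) = 12 + (20 - 5)*(-11) = 12 + 15*(-11) = 12 - 165 = -153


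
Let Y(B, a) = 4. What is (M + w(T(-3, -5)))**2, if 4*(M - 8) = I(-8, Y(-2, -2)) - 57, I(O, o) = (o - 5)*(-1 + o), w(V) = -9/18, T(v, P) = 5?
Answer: 225/4 ≈ 56.250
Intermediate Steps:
w(V) = -1/2 (w(V) = -9*1/18 = -1/2)
I(O, o) = (-1 + o)*(-5 + o) (I(O, o) = (-5 + o)*(-1 + o) = (-1 + o)*(-5 + o))
M = -7 (M = 8 + ((5 + 4**2 - 6*4) - 57)/4 = 8 + ((5 + 16 - 24) - 57)/4 = 8 + (-3 - 57)/4 = 8 + (1/4)*(-60) = 8 - 15 = -7)
(M + w(T(-3, -5)))**2 = (-7 - 1/2)**2 = (-15/2)**2 = 225/4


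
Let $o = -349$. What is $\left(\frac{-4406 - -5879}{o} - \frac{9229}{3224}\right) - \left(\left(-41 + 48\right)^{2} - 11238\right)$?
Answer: $\frac{12581624391}{1125176} \approx 11182.0$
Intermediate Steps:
$\left(\frac{-4406 - -5879}{o} - \frac{9229}{3224}\right) - \left(\left(-41 + 48\right)^{2} - 11238\right) = \left(\frac{-4406 - -5879}{-349} - \frac{9229}{3224}\right) - \left(\left(-41 + 48\right)^{2} - 11238\right) = \left(\left(-4406 + 5879\right) \left(- \frac{1}{349}\right) - \frac{9229}{3224}\right) - \left(7^{2} - 11238\right) = \left(1473 \left(- \frac{1}{349}\right) - \frac{9229}{3224}\right) - \left(49 - 11238\right) = \left(- \frac{1473}{349} - \frac{9229}{3224}\right) - -11189 = - \frac{7969873}{1125176} + 11189 = \frac{12581624391}{1125176}$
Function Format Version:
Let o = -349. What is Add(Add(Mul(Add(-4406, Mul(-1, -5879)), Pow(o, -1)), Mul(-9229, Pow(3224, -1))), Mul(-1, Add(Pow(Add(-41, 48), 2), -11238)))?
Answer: Rational(12581624391, 1125176) ≈ 11182.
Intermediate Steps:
Add(Add(Mul(Add(-4406, Mul(-1, -5879)), Pow(o, -1)), Mul(-9229, Pow(3224, -1))), Mul(-1, Add(Pow(Add(-41, 48), 2), -11238))) = Add(Add(Mul(Add(-4406, Mul(-1, -5879)), Pow(-349, -1)), Mul(-9229, Pow(3224, -1))), Mul(-1, Add(Pow(Add(-41, 48), 2), -11238))) = Add(Add(Mul(Add(-4406, 5879), Rational(-1, 349)), Mul(-9229, Rational(1, 3224))), Mul(-1, Add(Pow(7, 2), -11238))) = Add(Add(Mul(1473, Rational(-1, 349)), Rational(-9229, 3224)), Mul(-1, Add(49, -11238))) = Add(Add(Rational(-1473, 349), Rational(-9229, 3224)), Mul(-1, -11189)) = Add(Rational(-7969873, 1125176), 11189) = Rational(12581624391, 1125176)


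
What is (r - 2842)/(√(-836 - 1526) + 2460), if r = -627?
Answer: -4266870/3026981 + 3469*I*√2362/6053962 ≈ -1.4096 + 0.027849*I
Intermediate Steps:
(r - 2842)/(√(-836 - 1526) + 2460) = (-627 - 2842)/(√(-836 - 1526) + 2460) = -3469/(√(-2362) + 2460) = -3469/(I*√2362 + 2460) = -3469/(2460 + I*√2362)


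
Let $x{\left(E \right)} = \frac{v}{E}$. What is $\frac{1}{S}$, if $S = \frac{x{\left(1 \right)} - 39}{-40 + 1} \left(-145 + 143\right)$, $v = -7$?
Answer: $- \frac{39}{92} \approx -0.42391$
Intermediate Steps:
$x{\left(E \right)} = - \frac{7}{E}$
$S = - \frac{92}{39}$ ($S = \frac{- \frac{7}{1} - 39}{-40 + 1} \left(-145 + 143\right) = \frac{\left(-7\right) 1 - 39}{-39} \left(-2\right) = \left(-7 - 39\right) \left(- \frac{1}{39}\right) \left(-2\right) = \left(-46\right) \left(- \frac{1}{39}\right) \left(-2\right) = \frac{46}{39} \left(-2\right) = - \frac{92}{39} \approx -2.359$)
$\frac{1}{S} = \frac{1}{- \frac{92}{39}} = - \frac{39}{92}$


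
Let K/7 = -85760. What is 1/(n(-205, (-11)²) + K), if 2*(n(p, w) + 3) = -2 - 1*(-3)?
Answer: -2/1200645 ≈ -1.6658e-6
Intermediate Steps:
K = -600320 (K = 7*(-85760) = -600320)
n(p, w) = -5/2 (n(p, w) = -3 + (-2 - 1*(-3))/2 = -3 + (-2 + 3)/2 = -3 + (½)*1 = -3 + ½ = -5/2)
1/(n(-205, (-11)²) + K) = 1/(-5/2 - 600320) = 1/(-1200645/2) = -2/1200645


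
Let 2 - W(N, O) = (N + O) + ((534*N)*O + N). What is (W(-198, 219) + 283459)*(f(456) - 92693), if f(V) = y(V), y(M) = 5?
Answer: -2172509026848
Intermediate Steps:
f(V) = 5
W(N, O) = 2 - O - 2*N - 534*N*O (W(N, O) = 2 - ((N + O) + ((534*N)*O + N)) = 2 - ((N + O) + (534*N*O + N)) = 2 - ((N + O) + (N + 534*N*O)) = 2 - (O + 2*N + 534*N*O) = 2 + (-O - 2*N - 534*N*O) = 2 - O - 2*N - 534*N*O)
(W(-198, 219) + 283459)*(f(456) - 92693) = ((2 - 1*219 - 2*(-198) - 534*(-198)*219) + 283459)*(5 - 92693) = ((2 - 219 + 396 + 23155308) + 283459)*(-92688) = (23155487 + 283459)*(-92688) = 23438946*(-92688) = -2172509026848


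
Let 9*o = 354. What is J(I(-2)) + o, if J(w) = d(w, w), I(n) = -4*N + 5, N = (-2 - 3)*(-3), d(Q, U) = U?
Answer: -47/3 ≈ -15.667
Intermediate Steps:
N = 15 (N = -5*(-3) = 15)
o = 118/3 (o = (1/9)*354 = 118/3 ≈ 39.333)
I(n) = -55 (I(n) = -4*15 + 5 = -60 + 5 = -55)
J(w) = w
J(I(-2)) + o = -55 + 118/3 = -47/3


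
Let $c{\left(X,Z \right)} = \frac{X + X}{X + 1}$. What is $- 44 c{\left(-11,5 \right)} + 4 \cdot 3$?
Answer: $- \frac{424}{5} \approx -84.8$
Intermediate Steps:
$c{\left(X,Z \right)} = \frac{2 X}{1 + X}$
$- 44 c{\left(-11,5 \right)} + 4 \cdot 3 = - 44 \cdot 2 \left(-11\right) \frac{1}{1 - 11} + 4 \cdot 3 = - 44 \cdot 2 \left(-11\right) \frac{1}{-10} + 12 = - 44 \cdot 2 \left(-11\right) \left(- \frac{1}{10}\right) + 12 = \left(-44\right) \frac{11}{5} + 12 = - \frac{484}{5} + 12 = - \frac{424}{5}$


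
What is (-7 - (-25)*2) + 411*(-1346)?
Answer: -553163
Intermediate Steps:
(-7 - (-25)*2) + 411*(-1346) = (-7 - 5*(-10)) - 553206 = (-7 + 50) - 553206 = 43 - 553206 = -553163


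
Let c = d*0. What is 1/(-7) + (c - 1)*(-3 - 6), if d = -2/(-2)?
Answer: 62/7 ≈ 8.8571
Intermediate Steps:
d = 1 (d = -2*(-½) = 1)
c = 0 (c = 1*0 = 0)
1/(-7) + (c - 1)*(-3 - 6) = 1/(-7) + (0 - 1)*(-3 - 6) = -⅐ - 1*(-9) = -⅐ + 9 = 62/7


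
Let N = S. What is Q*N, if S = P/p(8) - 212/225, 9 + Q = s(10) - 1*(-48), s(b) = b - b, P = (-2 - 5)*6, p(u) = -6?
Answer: 17719/75 ≈ 236.25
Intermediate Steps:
P = -42 (P = -7*6 = -42)
s(b) = 0
Q = 39 (Q = -9 + (0 - 1*(-48)) = -9 + (0 + 48) = -9 + 48 = 39)
S = 1363/225 (S = -42/(-6) - 212/225 = -42*(-⅙) - 212*1/225 = 7 - 212/225 = 1363/225 ≈ 6.0578)
N = 1363/225 ≈ 6.0578
Q*N = 39*(1363/225) = 17719/75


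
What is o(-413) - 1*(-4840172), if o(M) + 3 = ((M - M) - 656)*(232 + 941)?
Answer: 4070681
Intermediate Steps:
o(M) = -769491 (o(M) = -3 + ((M - M) - 656)*(232 + 941) = -3 + (0 - 656)*1173 = -3 - 656*1173 = -3 - 769488 = -769491)
o(-413) - 1*(-4840172) = -769491 - 1*(-4840172) = -769491 + 4840172 = 4070681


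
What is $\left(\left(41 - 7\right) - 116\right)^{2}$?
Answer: $6724$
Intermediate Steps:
$\left(\left(41 - 7\right) - 116\right)^{2} = \left(34 - 116\right)^{2} = \left(-82\right)^{2} = 6724$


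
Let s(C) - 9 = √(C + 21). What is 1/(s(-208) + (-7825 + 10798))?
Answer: 2982/8892511 - I*√187/8892511 ≈ 0.00033534 - 1.5378e-6*I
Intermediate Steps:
s(C) = 9 + √(21 + C) (s(C) = 9 + √(C + 21) = 9 + √(21 + C))
1/(s(-208) + (-7825 + 10798)) = 1/((9 + √(21 - 208)) + (-7825 + 10798)) = 1/((9 + √(-187)) + 2973) = 1/((9 + I*√187) + 2973) = 1/(2982 + I*√187)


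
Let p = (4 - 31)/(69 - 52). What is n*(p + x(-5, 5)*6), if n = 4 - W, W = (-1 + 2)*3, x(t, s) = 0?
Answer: -27/17 ≈ -1.5882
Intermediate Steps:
W = 3 (W = 1*3 = 3)
p = -27/17 ≈ -1.5882
n = 1 (n = 4 - 1*3 = 4 - 3 = 1)
n*(p + x(-5, 5)*6) = 1*(-27/17 + 0*6) = 1*(-27/17 + 0) = 1*(-27/17) = -27/17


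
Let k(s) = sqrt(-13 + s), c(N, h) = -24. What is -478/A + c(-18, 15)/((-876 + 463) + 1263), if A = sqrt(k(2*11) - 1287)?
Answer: -12/425 + 239*I*sqrt(321)/321 ≈ -0.028235 + 13.34*I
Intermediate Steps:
A = 2*I*sqrt(321) (A = sqrt(sqrt(-13 + 2*11) - 1287) = sqrt(sqrt(-13 + 22) - 1287) = sqrt(sqrt(9) - 1287) = sqrt(3 - 1287) = sqrt(-1284) = 2*I*sqrt(321) ≈ 35.833*I)
-478/A + c(-18, 15)/((-876 + 463) + 1263) = -478*(-I*sqrt(321)/642) - 24/((-876 + 463) + 1263) = -(-239)*I*sqrt(321)/321 - 24/(-413 + 1263) = 239*I*sqrt(321)/321 - 24/850 = 239*I*sqrt(321)/321 - 24*1/850 = 239*I*sqrt(321)/321 - 12/425 = -12/425 + 239*I*sqrt(321)/321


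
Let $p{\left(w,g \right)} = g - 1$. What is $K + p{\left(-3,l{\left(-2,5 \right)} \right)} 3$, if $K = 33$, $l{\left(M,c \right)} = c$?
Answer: $45$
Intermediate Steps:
$p{\left(w,g \right)} = -1 + g$
$K + p{\left(-3,l{\left(-2,5 \right)} \right)} 3 = 33 + \left(-1 + 5\right) 3 = 33 + 4 \cdot 3 = 33 + 12 = 45$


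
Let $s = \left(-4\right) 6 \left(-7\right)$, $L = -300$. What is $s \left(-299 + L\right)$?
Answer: $-100632$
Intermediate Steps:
$s = 168$ ($s = \left(-24\right) \left(-7\right) = 168$)
$s \left(-299 + L\right) = 168 \left(-299 - 300\right) = 168 \left(-599\right) = -100632$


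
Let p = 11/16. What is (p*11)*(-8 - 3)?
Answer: -1331/16 ≈ -83.188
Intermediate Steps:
p = 11/16 (p = 11*(1/16) = 11/16 ≈ 0.68750)
(p*11)*(-8 - 3) = ((11/16)*11)*(-8 - 3) = (121/16)*(-11) = -1331/16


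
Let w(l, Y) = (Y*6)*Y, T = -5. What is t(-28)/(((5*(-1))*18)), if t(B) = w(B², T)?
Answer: -5/3 ≈ -1.6667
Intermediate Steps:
w(l, Y) = 6*Y² (w(l, Y) = (6*Y)*Y = 6*Y²)
t(B) = 150 (t(B) = 6*(-5)² = 6*25 = 150)
t(-28)/(((5*(-1))*18)) = 150/(((5*(-1))*18)) = 150/((-5*18)) = 150/(-90) = 150*(-1/90) = -5/3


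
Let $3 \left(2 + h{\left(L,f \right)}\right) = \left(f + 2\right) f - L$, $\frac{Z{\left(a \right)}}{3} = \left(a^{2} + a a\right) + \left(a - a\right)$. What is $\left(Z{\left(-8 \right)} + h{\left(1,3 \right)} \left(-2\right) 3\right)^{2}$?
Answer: $135424$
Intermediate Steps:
$Z{\left(a \right)} = 6 a^{2}$ ($Z{\left(a \right)} = 3 \left(\left(a^{2} + a a\right) + \left(a - a\right)\right) = 3 \left(\left(a^{2} + a^{2}\right) + 0\right) = 3 \left(2 a^{2} + 0\right) = 3 \cdot 2 a^{2} = 6 a^{2}$)
$h{\left(L,f \right)} = -2 - \frac{L}{3} + \frac{f \left(2 + f\right)}{3}$ ($h{\left(L,f \right)} = -2 + \frac{\left(f + 2\right) f - L}{3} = -2 + \frac{\left(2 + f\right) f - L}{3} = -2 + \frac{f \left(2 + f\right) - L}{3} = -2 + \frac{- L + f \left(2 + f\right)}{3} = -2 - \left(\frac{L}{3} - \frac{f \left(2 + f\right)}{3}\right) = -2 - \frac{L}{3} + \frac{f \left(2 + f\right)}{3}$)
$\left(Z{\left(-8 \right)} + h{\left(1,3 \right)} \left(-2\right) 3\right)^{2} = \left(6 \left(-8\right)^{2} + \left(-2 - \frac{1}{3} + \frac{3^{2}}{3} + \frac{2}{3} \cdot 3\right) \left(-2\right) 3\right)^{2} = \left(6 \cdot 64 + \left(-2 - \frac{1}{3} + \frac{1}{3} \cdot 9 + 2\right) \left(-2\right) 3\right)^{2} = \left(384 + \left(-2 - \frac{1}{3} + 3 + 2\right) \left(-2\right) 3\right)^{2} = \left(384 + \frac{8}{3} \left(-2\right) 3\right)^{2} = \left(384 - 16\right)^{2} = 368^{2} = 135424$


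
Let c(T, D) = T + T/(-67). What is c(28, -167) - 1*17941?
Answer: -1200199/67 ≈ -17913.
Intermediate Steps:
c(T, D) = 66*T/67 (c(T, D) = T - T/67 = 66*T/67)
c(28, -167) - 1*17941 = (66/67)*28 - 1*17941 = 1848/67 - 17941 = -1200199/67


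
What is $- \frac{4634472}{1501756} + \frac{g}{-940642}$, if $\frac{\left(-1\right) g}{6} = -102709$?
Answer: $- \frac{17854196463}{4772347187} \approx -3.7412$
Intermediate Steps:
$g = 616254$ ($g = \left(-6\right) \left(-102709\right) = 616254$)
$- \frac{4634472}{1501756} + \frac{g}{-940642} = - \frac{4634472}{1501756} + \frac{616254}{-940642} = \left(-4634472\right) \frac{1}{1501756} + 616254 \left(- \frac{1}{940642}\right) = - \frac{31314}{10147} - \frac{308127}{470321} = - \frac{17854196463}{4772347187}$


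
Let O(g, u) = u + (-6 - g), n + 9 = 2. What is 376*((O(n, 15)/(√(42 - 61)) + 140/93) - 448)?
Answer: -15613024/93 - 6016*I*√19/19 ≈ -1.6788e+5 - 1380.2*I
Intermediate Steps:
n = -7 (n = -9 + 2 = -7)
O(g, u) = -6 + u - g
376*((O(n, 15)/(√(42 - 61)) + 140/93) - 448) = 376*(((-6 + 15 - 1*(-7))/(√(42 - 61)) + 140/93) - 448) = 376*(((-6 + 15 + 7)/(√(-19)) + 140*(1/93)) - 448) = 376*((16/((I*√19)) + 140/93) - 448) = 376*((16*(-I*√19/19) + 140/93) - 448) = 376*((-16*I*√19/19 + 140/93) - 448) = 376*((140/93 - 16*I*√19/19) - 448) = 376*(-41524/93 - 16*I*√19/19) = -15613024/93 - 6016*I*√19/19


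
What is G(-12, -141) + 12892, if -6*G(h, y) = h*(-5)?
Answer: 12882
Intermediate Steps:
G(h, y) = 5*h/6 (G(h, y) = -h*(-5)/6 = -(-5)*h/6 = 5*h/6)
G(-12, -141) + 12892 = (5/6)*(-12) + 12892 = -10 + 12892 = 12882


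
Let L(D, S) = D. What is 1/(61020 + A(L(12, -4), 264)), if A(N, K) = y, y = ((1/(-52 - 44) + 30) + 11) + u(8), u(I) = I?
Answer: 96/5862623 ≈ 1.6375e-5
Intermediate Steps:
y = 4703/96 (y = ((1/(-52 - 44) + 30) + 11) + 8 = ((1/(-96) + 30) + 11) + 8 = ((-1/96 + 30) + 11) + 8 = (2879/96 + 11) + 8 = 3935/96 + 8 = 4703/96 ≈ 48.990)
A(N, K) = 4703/96
1/(61020 + A(L(12, -4), 264)) = 1/(61020 + 4703/96) = 1/(5862623/96) = 96/5862623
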